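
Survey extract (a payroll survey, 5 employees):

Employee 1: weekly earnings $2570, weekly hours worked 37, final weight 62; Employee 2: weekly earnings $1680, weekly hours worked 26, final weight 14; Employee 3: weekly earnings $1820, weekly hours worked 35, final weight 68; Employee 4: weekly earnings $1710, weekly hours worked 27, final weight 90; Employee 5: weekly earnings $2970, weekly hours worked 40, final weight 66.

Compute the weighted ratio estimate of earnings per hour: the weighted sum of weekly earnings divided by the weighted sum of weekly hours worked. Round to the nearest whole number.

65

Σ wᵢ·y = 2570×62 + 1680×14 + 1820×68 + 1710×90 + 2970×66
  = 159340 + 23520 + 123760 + 153900 + 196020 = 656540
Σ wᵢ·x = 37×62 + 26×14 + 35×68 + 27×90 + 40×66
  = 10108
Ratio = 656540 / 10108 = 64.952513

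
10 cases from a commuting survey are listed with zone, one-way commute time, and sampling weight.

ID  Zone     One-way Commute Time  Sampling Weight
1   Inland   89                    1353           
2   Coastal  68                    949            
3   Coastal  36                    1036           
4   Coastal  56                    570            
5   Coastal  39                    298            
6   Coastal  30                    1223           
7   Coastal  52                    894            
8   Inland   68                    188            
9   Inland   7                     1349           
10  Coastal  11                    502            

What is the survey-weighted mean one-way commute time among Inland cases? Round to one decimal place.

Inland rows: 1, 8, 9
Weighted sum = 89×1353 + 68×188 + 7×1349
  = 120417 + 12784 + 9443 = 142644
Sum of weights = 1353 + 188 + 1349 = 2890
Weighted mean = 142644 / 2890 = 49.357785

49.4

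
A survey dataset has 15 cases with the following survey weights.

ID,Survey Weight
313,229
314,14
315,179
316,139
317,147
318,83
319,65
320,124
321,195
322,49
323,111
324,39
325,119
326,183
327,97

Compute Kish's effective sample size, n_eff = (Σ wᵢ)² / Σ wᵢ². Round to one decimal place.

Σ wᵢ = 1773
Σ wᵢ² = 263425
n_eff = 1773² / 263425 = 3143529 / 263425 = 11.933298

11.9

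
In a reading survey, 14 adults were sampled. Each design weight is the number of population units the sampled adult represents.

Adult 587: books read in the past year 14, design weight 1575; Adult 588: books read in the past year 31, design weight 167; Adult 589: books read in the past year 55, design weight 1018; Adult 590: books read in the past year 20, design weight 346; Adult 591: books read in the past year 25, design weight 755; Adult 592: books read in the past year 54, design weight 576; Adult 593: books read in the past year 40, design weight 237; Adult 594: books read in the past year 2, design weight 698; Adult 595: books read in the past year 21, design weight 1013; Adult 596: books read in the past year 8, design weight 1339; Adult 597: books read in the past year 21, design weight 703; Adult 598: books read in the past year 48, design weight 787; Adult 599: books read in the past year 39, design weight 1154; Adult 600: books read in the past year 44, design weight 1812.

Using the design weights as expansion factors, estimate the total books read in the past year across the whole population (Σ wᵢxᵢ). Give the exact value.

Weighted total = 360250

360250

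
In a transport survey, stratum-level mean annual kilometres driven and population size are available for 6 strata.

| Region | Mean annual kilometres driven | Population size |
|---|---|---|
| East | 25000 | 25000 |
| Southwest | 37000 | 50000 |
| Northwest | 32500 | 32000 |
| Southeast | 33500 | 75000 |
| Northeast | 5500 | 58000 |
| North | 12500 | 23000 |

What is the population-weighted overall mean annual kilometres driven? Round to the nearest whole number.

Σ Nₕ·x̄ₕ = 25000×25000 + 37000×50000 + 32500×32000 + 33500×75000 + 5500×58000 + 12500×23000
  = 625000000 + 1850000000 + 1040000000 + 2512500000 + 319000000 + 287500000 = 6634000000
Σ Nₕ = 25000 + 50000 + 32000 + 75000 + 58000 + 23000 = 263000
Overall mean = 6634000000 / 263000 = 25224.335

25224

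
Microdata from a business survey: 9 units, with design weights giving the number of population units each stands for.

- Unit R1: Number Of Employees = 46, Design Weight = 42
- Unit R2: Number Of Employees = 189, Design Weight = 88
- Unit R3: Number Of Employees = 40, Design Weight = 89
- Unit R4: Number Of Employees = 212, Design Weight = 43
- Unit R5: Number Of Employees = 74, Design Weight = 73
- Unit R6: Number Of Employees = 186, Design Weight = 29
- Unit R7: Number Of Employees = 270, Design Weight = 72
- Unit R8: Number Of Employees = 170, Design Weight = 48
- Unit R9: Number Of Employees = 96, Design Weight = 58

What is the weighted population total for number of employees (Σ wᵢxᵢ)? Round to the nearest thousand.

75000

Weighted total = 46×42 + 189×88 + 40×89 + 212×43 + 74×73 + 186×29 + 270×72 + 170×48 + 96×58
  = 1932 + 16632 + 3560 + 9116 + 5402 + 5394 + 19440 + 8160 + 5568 = 75204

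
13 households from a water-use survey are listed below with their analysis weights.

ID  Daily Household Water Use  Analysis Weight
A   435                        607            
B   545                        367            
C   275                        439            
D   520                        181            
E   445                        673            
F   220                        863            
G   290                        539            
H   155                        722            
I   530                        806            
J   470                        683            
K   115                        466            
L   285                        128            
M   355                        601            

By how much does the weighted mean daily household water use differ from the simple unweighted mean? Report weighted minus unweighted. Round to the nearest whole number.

-5

Unweighted sum = 4640
Unweighted mean = 4640 / 13 = 356.92308
Weighted sum = 2488085
Sum of weights = 7075
Weighted mean = 2488085 / 7075 = 351.67279
Difference (weighted minus unweighted) = -5.2502854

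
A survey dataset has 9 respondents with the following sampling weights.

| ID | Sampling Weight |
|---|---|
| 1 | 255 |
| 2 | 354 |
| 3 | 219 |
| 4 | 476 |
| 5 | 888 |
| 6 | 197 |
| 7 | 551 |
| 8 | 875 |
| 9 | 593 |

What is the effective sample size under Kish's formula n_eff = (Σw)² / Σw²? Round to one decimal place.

7.2

Σ wᵢ = 255 + 354 + 219 + 476 + 888 + 197 + 551 + 875 + 593 = 4408
Σ wᵢ² = 65025 + 125316 + 47961 + 226576 + 788544 + 38809 + 303601 + 765625 + 351649 = 2713106
n_eff = 4408² / 2713106 = 19430464 / 2713106 = 7.1617047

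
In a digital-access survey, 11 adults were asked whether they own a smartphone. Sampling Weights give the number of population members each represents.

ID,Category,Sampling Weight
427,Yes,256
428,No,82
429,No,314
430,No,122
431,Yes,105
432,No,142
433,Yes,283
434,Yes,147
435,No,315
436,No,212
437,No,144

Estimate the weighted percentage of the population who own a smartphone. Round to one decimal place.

37.3

Sum of weights for 'Yes' = 256 + 105 + 283 + 147 = 791
Total weight = 256 + 82 + 314 + 122 + 105 + 142 + 283 + 147 + 315 + 212 + 144 = 2122
Weighted proportion = 791 / 2122 = 0.37276155 → 37.276155%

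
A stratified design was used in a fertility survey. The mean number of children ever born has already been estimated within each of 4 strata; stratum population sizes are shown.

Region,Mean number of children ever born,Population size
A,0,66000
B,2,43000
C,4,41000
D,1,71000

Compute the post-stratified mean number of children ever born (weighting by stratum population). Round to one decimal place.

1.5

Σ Nₕ·x̄ₕ = 0×66000 + 2×43000 + 4×41000 + 1×71000
  = 0 + 86000 + 164000 + 71000 = 321000
Σ Nₕ = 66000 + 43000 + 41000 + 71000 = 221000
Overall mean = 321000 / 221000 = 1.4524887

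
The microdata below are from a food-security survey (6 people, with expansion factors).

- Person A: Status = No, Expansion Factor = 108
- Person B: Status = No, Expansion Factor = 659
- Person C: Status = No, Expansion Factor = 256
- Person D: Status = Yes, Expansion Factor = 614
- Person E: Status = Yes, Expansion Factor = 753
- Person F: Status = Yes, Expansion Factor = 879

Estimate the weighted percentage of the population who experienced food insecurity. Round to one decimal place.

68.7

Sum of weights for 'Yes' = 614 + 753 + 879 = 2246
Total weight = 108 + 659 + 256 + 614 + 753 + 879 = 3269
Weighted proportion = 2246 / 3269 = 0.68706026 → 68.706026%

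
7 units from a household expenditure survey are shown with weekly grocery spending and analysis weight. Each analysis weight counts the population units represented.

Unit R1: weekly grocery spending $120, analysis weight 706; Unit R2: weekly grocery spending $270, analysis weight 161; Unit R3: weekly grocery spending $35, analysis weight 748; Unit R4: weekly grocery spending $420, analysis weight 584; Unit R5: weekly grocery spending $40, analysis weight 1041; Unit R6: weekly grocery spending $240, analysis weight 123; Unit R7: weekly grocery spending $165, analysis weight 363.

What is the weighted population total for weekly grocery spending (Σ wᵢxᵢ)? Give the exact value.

Weighted total = 120×706 + 270×161 + 35×748 + 420×584 + 40×1041 + 240×123 + 165×363
  = 530705

530705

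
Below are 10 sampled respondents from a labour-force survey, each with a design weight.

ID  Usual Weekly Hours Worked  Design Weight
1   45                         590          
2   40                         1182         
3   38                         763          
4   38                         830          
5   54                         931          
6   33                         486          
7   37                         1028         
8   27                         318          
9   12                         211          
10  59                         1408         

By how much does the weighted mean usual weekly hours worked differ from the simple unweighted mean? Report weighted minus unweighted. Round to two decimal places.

Unweighted sum = 45 + 40 + 38 + 38 + 54 + 33 + 37 + 27 + 12 + 59 = 383
Unweighted mean = 383 / 10 = 38.3
Weighted sum = 45×590 + 40×1182 + 38×763 + 38×830 + 54×931 + 33×486 + 37×1028 + 27×318 + 12×211 + 59×1408
  = 26550 + 47280 + 28994 + 31540 + 50274 + 16038 + 38036 + 8586 + 2532 + 83072 = 332902
Sum of weights = 7747
Weighted mean = 332902 / 7747 = 42.971731
Difference (weighted minus unweighted) = 4.671731

4.67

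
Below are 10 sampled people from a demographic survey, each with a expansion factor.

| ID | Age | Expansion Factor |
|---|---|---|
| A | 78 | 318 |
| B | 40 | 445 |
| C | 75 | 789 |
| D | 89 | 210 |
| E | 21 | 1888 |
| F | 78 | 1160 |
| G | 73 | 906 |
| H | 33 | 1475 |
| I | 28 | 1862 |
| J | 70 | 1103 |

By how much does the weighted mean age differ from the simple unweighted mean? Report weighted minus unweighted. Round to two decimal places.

-9.78

Unweighted sum = 78 + 40 + 75 + 89 + 21 + 78 + 73 + 33 + 28 + 70 = 585
Unweighted mean = 585 / 10 = 58.5
Weighted sum = 78×318 + 40×445 + 75×789 + 89×210 + 21×1888 + 78×1160 + 73×906 + 33×1475 + 28×1862 + 70×1103
  = 24804 + 17800 + 59175 + 18690 + 39648 + 90480 + 66138 + 48675 + 52136 + 77210 = 494756
Sum of weights = 10156
Weighted mean = 494756 / 10156 = 48.715636
Difference (weighted minus unweighted) = -9.7843639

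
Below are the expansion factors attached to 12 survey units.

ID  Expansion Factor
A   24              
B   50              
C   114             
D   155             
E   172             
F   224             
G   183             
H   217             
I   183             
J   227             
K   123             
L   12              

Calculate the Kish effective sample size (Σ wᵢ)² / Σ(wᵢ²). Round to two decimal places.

9.43

Σ wᵢ = 1684
Σ wᵢ² = 300726
n_eff = 1684² / 300726 = 2835856 / 300726 = 9.4300327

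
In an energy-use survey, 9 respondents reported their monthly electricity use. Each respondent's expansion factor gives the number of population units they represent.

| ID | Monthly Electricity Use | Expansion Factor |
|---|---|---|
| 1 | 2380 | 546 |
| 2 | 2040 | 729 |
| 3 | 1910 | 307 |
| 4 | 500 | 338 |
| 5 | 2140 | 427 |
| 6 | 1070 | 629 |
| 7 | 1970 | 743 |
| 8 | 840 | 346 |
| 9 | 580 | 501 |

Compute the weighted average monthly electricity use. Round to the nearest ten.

1570

Weighted sum = 2380×546 + 2040×729 + 1910×307 + 500×338 + 2140×427 + 1070×629 + 1970×743 + 840×346 + 580×501
  = 7173750
Sum of weights = 546 + 729 + 307 + 338 + 427 + 629 + 743 + 346 + 501 = 4566
Weighted mean = 7173750 / 4566 = 1571.1235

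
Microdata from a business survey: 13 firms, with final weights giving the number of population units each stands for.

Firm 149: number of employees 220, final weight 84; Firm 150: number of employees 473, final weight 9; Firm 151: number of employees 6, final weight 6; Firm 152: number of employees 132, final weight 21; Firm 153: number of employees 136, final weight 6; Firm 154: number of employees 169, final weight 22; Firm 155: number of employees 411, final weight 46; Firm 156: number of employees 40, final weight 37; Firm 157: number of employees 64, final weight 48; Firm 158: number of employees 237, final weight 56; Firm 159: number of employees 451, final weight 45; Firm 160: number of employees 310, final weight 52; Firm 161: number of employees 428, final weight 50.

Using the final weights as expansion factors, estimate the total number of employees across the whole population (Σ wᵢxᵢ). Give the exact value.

124624

Weighted total = 124624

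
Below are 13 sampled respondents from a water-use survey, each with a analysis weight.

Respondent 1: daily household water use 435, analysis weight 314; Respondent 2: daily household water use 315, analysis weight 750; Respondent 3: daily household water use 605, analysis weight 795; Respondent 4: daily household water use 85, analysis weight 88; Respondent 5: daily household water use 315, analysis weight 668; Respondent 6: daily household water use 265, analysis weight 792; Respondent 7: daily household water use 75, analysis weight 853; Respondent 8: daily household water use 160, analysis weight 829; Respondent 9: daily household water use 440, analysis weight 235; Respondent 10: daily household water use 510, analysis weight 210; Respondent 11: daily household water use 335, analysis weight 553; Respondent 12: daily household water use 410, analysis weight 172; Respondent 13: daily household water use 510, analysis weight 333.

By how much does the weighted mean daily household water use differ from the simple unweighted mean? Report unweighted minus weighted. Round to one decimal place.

Unweighted sum = 4460
Unweighted mean = 4460 / 13 = 343.07692
Weighted sum = 2114315
Sum of weights = 6592
Weighted mean = 2114315 / 6592 = 320.73953
Difference (unweighted minus weighted) = 22.33739

22.3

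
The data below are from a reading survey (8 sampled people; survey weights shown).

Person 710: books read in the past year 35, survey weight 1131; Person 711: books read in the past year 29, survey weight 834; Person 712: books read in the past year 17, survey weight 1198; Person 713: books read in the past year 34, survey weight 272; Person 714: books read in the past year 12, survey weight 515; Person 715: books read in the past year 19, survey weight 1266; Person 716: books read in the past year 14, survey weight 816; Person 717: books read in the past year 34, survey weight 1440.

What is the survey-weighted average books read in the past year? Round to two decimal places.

Weighted sum = 35×1131 + 29×834 + 17×1198 + 34×272 + 12×515 + 19×1266 + 14×816 + 34×1440
  = 39585 + 24186 + 20366 + 9248 + 6180 + 24054 + 11424 + 48960 = 184003
Sum of weights = 1131 + 834 + 1198 + 272 + 515 + 1266 + 816 + 1440 = 7472
Weighted mean = 184003 / 7472 = 24.625669

24.63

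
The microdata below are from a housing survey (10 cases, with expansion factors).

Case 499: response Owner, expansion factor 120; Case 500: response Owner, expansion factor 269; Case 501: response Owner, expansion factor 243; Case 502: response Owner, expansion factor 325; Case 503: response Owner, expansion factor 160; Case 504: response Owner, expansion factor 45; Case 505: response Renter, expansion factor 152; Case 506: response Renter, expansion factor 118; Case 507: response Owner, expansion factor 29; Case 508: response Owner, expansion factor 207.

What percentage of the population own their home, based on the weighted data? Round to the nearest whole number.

Sum of weights for 'Owner' = 120 + 269 + 243 + 325 + 160 + 45 + 29 + 207 = 1398
Total weight = 120 + 269 + 243 + 325 + 160 + 45 + 152 + 118 + 29 + 207 = 1668
Weighted proportion = 1398 / 1668 = 0.8381295 → 83.81295%

84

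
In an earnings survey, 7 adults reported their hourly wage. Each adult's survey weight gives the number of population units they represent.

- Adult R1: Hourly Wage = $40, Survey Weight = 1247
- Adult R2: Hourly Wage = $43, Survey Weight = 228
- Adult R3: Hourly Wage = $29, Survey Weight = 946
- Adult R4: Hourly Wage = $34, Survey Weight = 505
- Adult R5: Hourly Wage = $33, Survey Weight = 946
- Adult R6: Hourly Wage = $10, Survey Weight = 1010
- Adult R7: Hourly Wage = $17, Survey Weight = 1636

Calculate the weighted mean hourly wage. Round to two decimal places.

Weighted sum = 40×1247 + 43×228 + 29×946 + 34×505 + 33×946 + 10×1010 + 17×1636
  = 49880 + 9804 + 27434 + 17170 + 31218 + 10100 + 27812 = 173418
Sum of weights = 1247 + 228 + 946 + 505 + 946 + 1010 + 1636 = 6518
Weighted mean = 173418 / 6518 = 26.606014

26.61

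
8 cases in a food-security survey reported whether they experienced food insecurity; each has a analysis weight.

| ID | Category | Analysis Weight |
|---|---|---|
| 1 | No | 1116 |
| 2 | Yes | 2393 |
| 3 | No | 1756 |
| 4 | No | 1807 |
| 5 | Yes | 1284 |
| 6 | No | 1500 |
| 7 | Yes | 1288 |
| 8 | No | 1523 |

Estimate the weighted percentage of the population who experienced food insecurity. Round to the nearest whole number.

Sum of weights for 'Yes' = 2393 + 1284 + 1288 = 4965
Total weight = 1116 + 2393 + 1756 + 1807 + 1284 + 1500 + 1288 + 1523 = 12667
Weighted proportion = 4965 / 12667 = 0.39196337 → 39.196337%

39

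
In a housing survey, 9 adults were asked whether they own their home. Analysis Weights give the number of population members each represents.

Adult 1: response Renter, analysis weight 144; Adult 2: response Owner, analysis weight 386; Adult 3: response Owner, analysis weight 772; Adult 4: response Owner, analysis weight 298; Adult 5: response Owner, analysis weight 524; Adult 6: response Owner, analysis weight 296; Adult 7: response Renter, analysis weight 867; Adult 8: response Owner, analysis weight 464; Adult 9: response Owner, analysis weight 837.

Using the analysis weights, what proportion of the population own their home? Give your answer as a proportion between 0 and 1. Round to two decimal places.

Sum of weights for 'Owner' = 386 + 772 + 298 + 524 + 296 + 464 + 837 = 3577
Total weight = 144 + 386 + 772 + 298 + 524 + 296 + 867 + 464 + 837 = 4588
Weighted proportion = 3577 / 4588 = 0.77964255

0.78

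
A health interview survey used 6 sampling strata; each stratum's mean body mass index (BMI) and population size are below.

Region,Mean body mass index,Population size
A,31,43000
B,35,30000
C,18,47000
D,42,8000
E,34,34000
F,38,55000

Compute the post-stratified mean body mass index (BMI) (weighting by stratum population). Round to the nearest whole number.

31

Σ Nₕ·x̄ₕ = 31×43000 + 35×30000 + 18×47000 + 42×8000 + 34×34000 + 38×55000
  = 1333000 + 1050000 + 846000 + 336000 + 1156000 + 2090000 = 6811000
Σ Nₕ = 43000 + 30000 + 47000 + 8000 + 34000 + 55000 = 217000
Overall mean = 6811000 / 217000 = 31.387097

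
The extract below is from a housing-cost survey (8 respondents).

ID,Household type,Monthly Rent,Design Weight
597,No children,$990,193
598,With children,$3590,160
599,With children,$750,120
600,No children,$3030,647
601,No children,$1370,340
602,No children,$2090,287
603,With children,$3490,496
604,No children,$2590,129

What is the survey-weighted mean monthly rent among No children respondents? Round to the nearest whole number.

2225

No children rows: 597, 600, 601, 602, 604
Weighted sum = 990×193 + 3030×647 + 1370×340 + 2090×287 + 2590×129
  = 191070 + 1960410 + 465800 + 599830 + 334110 = 3551220
Sum of weights = 193 + 647 + 340 + 287 + 129 = 1596
Weighted mean = 3551220 / 1596 = 2225.0752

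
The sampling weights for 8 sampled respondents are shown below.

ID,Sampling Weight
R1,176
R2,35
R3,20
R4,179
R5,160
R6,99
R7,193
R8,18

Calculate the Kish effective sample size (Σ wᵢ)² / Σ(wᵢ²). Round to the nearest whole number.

6

Σ wᵢ = 176 + 35 + 20 + 179 + 160 + 99 + 193 + 18 = 880
Σ wᵢ² = 30976 + 1225 + 400 + 32041 + 25600 + 9801 + 37249 + 324 = 137616
n_eff = 880² / 137616 = 774400 / 137616 = 5.6272526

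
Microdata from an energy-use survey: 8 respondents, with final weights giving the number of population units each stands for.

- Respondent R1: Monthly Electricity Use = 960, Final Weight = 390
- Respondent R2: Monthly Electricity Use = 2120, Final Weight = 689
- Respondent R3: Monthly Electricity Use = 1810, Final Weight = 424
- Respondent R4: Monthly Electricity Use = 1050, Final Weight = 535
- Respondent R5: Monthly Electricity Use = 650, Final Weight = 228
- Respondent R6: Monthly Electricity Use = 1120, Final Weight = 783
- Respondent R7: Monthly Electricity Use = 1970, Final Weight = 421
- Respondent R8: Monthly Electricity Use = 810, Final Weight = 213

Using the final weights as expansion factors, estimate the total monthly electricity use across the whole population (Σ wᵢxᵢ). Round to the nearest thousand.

Weighted total = 960×390 + 2120×689 + 1810×424 + 1050×535 + 650×228 + 1120×783 + 1970×421 + 810×213
  = 5191330

5191000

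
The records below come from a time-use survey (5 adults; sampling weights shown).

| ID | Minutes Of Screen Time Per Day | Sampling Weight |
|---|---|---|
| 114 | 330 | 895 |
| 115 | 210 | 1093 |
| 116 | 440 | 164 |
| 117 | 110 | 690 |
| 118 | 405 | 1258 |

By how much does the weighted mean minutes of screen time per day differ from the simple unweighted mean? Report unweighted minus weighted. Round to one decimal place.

Unweighted sum = 1495
Unweighted mean = 1495 / 5 = 299
Weighted sum = 330×895 + 210×1093 + 440×164 + 110×690 + 405×1258
  = 295350 + 229530 + 72160 + 75900 + 509490 = 1182430
Sum of weights = 895 + 1093 + 164 + 690 + 1258 = 4100
Weighted mean = 1182430 / 4100 = 288.39756
Difference (unweighted minus weighted) = 10.602439

10.6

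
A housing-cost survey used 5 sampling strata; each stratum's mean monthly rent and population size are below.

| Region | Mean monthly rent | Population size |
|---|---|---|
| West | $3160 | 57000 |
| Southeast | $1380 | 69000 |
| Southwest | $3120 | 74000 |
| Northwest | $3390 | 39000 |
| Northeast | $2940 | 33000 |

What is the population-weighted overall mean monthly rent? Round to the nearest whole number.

Σ Nₕ·x̄ₕ = 3160×57000 + 1380×69000 + 3120×74000 + 3390×39000 + 2940×33000
  = 735450000
Σ Nₕ = 272000
Overall mean = 735450000 / 272000 = 2703.8603

2704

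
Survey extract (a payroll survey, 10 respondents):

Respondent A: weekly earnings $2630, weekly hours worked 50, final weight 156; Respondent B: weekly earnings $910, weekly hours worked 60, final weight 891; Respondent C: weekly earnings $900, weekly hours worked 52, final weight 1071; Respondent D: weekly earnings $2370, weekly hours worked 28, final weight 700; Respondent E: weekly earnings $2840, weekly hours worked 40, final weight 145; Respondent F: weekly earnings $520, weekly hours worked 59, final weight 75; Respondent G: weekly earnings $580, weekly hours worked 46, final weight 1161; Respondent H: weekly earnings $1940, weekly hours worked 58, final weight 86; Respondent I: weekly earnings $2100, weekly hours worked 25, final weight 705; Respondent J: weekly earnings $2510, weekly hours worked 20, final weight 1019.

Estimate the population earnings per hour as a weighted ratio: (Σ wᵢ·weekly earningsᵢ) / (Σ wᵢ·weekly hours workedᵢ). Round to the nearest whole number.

Σ wᵢ·y = 2630×156 + 910×891 + 900×1071 + 2370×700 + 2840×145 + 520×75 + 580×1161 + 1940×86 + 2100×705 + 2510×1019
  = 410280 + 810810 + 963900 + 1659000 + 411800 + 39000 + 673380 + 166840 + 1480500 + 2557690 = 9173200
Σ wᵢ·x = 50×156 + 60×891 + 52×1071 + 28×700 + 40×145 + 59×75 + 46×1161 + 58×86 + 25×705 + 20×1019
  = 7800 + 53460 + 55692 + 19600 + 5800 + 4425 + 53406 + 4988 + 17625 + 20380 = 243176
Ratio = 9173200 / 243176 = 37.722473

38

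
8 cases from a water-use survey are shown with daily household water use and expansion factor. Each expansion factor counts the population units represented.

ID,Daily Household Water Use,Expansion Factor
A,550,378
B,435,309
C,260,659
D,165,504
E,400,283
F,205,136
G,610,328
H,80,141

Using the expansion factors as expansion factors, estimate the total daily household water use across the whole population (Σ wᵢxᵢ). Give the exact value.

949255

Weighted total = 550×378 + 435×309 + 260×659 + 165×504 + 400×283 + 205×136 + 610×328 + 80×141
  = 207900 + 134415 + 171340 + 83160 + 113200 + 27880 + 200080 + 11280 = 949255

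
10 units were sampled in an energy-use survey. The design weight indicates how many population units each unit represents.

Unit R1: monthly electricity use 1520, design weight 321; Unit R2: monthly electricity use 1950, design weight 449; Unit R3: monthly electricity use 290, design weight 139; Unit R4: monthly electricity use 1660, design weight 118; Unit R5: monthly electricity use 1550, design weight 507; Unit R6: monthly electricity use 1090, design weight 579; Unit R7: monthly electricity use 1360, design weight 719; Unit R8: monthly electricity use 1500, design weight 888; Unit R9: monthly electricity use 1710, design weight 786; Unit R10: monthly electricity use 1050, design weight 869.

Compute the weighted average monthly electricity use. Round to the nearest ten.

Weighted sum = 7582970
Sum of weights = 5375
Weighted mean = 7582970 / 5375 = 1410.7851

1410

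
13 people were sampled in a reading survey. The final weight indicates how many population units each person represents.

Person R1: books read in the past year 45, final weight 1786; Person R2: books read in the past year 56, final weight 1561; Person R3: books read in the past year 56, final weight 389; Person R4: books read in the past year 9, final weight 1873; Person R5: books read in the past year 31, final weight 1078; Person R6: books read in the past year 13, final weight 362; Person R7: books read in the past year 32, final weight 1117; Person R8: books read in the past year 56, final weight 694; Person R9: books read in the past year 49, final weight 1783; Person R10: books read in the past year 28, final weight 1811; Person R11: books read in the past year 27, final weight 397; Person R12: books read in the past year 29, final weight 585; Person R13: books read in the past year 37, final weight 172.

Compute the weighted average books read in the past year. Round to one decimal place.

Weighted sum = 491282
Sum of weights = 13608
Weighted mean = 491282 / 13608 = 36.10244

36.1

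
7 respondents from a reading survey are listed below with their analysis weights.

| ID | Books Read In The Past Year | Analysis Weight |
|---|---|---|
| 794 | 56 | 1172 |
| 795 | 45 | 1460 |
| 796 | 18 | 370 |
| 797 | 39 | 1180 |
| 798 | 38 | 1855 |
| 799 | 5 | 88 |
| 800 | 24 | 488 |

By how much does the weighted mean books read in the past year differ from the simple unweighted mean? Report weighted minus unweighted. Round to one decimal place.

8.2

Unweighted sum = 225
Unweighted mean = 225 / 7 = 32.142857
Weighted sum = 56×1172 + 45×1460 + 18×370 + 39×1180 + 38×1855 + 5×88 + 24×488
  = 65632 + 65700 + 6660 + 46020 + 70490 + 440 + 11712 = 266654
Sum of weights = 1172 + 1460 + 370 + 1180 + 1855 + 88 + 488 = 6613
Weighted mean = 266654 / 6613 = 40.322698
Difference (weighted minus unweighted) = 8.1798406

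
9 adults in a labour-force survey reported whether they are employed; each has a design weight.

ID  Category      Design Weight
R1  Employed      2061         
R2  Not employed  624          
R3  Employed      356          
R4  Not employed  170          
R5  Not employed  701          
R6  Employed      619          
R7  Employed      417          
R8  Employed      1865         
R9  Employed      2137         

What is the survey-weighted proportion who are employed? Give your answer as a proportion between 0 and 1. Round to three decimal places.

0.833

Sum of weights for 'Employed' = 2061 + 356 + 619 + 417 + 1865 + 2137 = 7455
Total weight = 2061 + 624 + 356 + 170 + 701 + 619 + 417 + 1865 + 2137 = 8950
Weighted proportion = 7455 / 8950 = 0.83296089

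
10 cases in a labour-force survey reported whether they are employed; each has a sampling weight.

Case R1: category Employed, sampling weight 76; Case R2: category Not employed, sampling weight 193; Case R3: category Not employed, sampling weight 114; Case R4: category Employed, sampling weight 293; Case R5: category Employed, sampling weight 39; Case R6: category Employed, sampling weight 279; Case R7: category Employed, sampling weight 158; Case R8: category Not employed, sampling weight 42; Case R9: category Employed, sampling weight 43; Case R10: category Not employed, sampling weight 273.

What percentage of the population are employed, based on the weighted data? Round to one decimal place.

58.8

Sum of weights for 'Employed' = 76 + 293 + 39 + 279 + 158 + 43 = 888
Total weight = 76 + 193 + 114 + 293 + 39 + 279 + 158 + 42 + 43 + 273 = 1510
Weighted proportion = 888 / 1510 = 0.58807947 → 58.807947%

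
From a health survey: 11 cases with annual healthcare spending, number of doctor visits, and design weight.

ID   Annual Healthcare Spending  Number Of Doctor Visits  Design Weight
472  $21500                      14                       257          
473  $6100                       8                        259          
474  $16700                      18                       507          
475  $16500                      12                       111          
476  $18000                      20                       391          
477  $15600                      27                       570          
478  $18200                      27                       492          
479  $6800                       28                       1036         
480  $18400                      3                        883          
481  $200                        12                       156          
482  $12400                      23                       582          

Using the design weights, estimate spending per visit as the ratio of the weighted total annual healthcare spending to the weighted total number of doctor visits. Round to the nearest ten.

730

Σ wᵢ·y = 21500×257 + 6100×259 + 16700×507 + 16500×111 + 18000×391 + 15600×570 + 18200×492 + 6800×1036 + 18400×883 + 200×156 + 12400×582
  = 72828200
Σ wᵢ·x = 14×257 + 8×259 + 18×507 + 12×111 + 20×391 + 27×570 + 27×492 + 28×1036 + 3×883 + 12×156 + 23×582
  = 3598 + 2072 + 9126 + 1332 + 7820 + 15390 + 13284 + 29008 + 2649 + 1872 + 13386 = 99537
Ratio = 72828200 / 99537 = 731.66963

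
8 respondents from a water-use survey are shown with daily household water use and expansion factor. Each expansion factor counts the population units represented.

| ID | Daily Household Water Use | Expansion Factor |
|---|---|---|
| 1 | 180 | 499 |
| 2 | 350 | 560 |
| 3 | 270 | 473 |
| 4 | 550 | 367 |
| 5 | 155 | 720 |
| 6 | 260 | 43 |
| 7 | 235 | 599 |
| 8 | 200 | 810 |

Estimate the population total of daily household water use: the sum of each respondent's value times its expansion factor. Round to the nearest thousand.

1041000

Weighted total = 180×499 + 350×560 + 270×473 + 550×367 + 155×720 + 260×43 + 235×599 + 200×810
  = 1040925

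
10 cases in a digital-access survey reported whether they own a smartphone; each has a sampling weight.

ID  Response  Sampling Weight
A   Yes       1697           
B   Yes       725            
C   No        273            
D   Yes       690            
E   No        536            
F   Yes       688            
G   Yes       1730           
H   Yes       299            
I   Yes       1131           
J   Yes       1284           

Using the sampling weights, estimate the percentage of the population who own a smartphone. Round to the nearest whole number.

Sum of weights for 'Yes' = 1697 + 725 + 690 + 688 + 1730 + 299 + 1131 + 1284 = 8244
Total weight = 1697 + 725 + 273 + 690 + 536 + 688 + 1730 + 299 + 1131 + 1284 = 9053
Weighted proportion = 8244 / 9053 = 0.91063736 → 91.063736%

91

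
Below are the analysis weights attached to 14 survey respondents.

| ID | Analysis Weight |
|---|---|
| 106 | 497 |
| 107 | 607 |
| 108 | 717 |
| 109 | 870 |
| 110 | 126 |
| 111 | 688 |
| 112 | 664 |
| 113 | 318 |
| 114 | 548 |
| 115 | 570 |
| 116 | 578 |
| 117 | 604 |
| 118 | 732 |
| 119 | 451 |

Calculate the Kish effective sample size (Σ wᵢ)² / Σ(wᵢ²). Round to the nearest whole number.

Σ wᵢ = 7970
Σ wᵢ² = 4981016
n_eff = 7970² / 4981016 = 63520900 / 4981016 = 12.752599

13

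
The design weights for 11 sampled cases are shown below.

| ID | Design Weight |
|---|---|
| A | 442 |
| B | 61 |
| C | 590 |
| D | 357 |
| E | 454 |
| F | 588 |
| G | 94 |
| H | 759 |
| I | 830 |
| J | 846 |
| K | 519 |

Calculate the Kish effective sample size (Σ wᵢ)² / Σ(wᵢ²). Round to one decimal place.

Σ wᵢ = 442 + 61 + 590 + 357 + 454 + 588 + 94 + 759 + 830 + 846 + 519 = 5540
Σ wᵢ² = 3485388
n_eff = 5540² / 3485388 = 30691600 / 3485388 = 8.8057915

8.8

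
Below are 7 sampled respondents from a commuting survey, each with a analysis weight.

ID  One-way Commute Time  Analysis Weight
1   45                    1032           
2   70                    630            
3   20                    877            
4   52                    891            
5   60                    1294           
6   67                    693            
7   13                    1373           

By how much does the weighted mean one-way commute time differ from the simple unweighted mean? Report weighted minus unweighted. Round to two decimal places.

Unweighted sum = 45 + 70 + 20 + 52 + 60 + 67 + 13 = 327
Unweighted mean = 327 / 7 = 46.714286
Weighted sum = 45×1032 + 70×630 + 20×877 + 52×891 + 60×1294 + 67×693 + 13×1373
  = 46440 + 44100 + 17540 + 46332 + 77640 + 46431 + 17849 = 296332
Sum of weights = 1032 + 630 + 877 + 891 + 1294 + 693 + 1373 = 6790
Weighted mean = 296332 / 6790 = 43.642415
Difference (weighted minus unweighted) = -3.0718704

-3.07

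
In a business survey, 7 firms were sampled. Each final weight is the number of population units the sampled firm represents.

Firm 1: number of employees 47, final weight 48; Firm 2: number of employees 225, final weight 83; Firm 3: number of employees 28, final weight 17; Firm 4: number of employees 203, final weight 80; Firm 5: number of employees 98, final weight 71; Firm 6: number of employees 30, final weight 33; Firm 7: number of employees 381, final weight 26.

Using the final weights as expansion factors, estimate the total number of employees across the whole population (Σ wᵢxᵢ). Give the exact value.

Weighted total = 47×48 + 225×83 + 28×17 + 203×80 + 98×71 + 30×33 + 381×26
  = 2256 + 18675 + 476 + 16240 + 6958 + 990 + 9906 = 55501

55501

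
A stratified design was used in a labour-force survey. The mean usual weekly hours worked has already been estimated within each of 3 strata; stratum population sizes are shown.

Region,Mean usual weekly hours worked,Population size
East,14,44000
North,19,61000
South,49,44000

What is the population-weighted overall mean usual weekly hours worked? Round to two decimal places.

26.38

Σ Nₕ·x̄ₕ = 14×44000 + 19×61000 + 49×44000
  = 616000 + 1159000 + 2156000 = 3931000
Σ Nₕ = 44000 + 61000 + 44000 = 149000
Overall mean = 3931000 / 149000 = 26.38255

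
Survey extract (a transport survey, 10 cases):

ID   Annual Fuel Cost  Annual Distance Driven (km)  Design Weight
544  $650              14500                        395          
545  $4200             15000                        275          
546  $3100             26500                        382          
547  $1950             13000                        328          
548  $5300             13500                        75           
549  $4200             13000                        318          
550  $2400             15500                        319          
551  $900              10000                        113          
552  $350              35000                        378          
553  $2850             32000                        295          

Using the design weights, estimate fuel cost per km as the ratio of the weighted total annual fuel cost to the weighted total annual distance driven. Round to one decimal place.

Σ wᵢ·y = 650×395 + 4200×275 + 3100×382 + 1950×328 + 5300×75 + 4200×318 + 2400×319 + 900×113 + 350×378 + 2850×295
  = 256750 + 1155000 + 1184200 + 639600 + 397500 + 1335600 + 765600 + 101700 + 132300 + 840750 = 6809000
Σ wᵢ·x = 14500×395 + 15000×275 + 26500×382 + 13000×328 + 13500×75 + 13000×318 + 15500×319 + 10000×113 + 35000×378 + 32000×295
  = 5727500 + 4125000 + 10123000 + 4264000 + 1012500 + 4134000 + 4944500 + 1130000 + 13230000 + 9440000 = 58130500
Ratio = 6809000 / 58130500 = 0.117133

0.1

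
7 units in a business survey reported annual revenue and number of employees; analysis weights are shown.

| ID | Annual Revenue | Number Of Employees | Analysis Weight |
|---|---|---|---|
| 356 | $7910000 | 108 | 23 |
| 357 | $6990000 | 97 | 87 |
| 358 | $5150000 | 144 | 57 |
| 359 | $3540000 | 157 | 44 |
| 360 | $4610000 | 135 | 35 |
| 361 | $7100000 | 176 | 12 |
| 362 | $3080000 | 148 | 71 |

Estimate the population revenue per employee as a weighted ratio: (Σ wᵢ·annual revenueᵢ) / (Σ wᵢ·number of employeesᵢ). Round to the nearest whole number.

Σ wᵢ·y = 7910000×23 + 6990000×87 + 5150000×57 + 3540000×44 + 4610000×35 + 7100000×12 + 3080000×71
  = 181930000 + 608130000 + 293550000 + 155760000 + 161350000 + 85200000 + 218680000 = 1704600000
Σ wᵢ·x = 108×23 + 97×87 + 144×57 + 157×44 + 135×35 + 176×12 + 148×71
  = 2484 + 8439 + 8208 + 6908 + 4725 + 2112 + 10508 = 43384
Ratio = 1704600000 / 43384 = 39290.983

39291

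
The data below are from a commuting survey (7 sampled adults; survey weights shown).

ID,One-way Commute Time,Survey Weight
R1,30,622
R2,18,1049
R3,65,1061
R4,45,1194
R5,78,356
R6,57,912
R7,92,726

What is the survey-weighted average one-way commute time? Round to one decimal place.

51.8

Weighted sum = 30×622 + 18×1049 + 65×1061 + 45×1194 + 78×356 + 57×912 + 92×726
  = 306781
Sum of weights = 622 + 1049 + 1061 + 1194 + 356 + 912 + 726 = 5920
Weighted mean = 306781 / 5920 = 51.821115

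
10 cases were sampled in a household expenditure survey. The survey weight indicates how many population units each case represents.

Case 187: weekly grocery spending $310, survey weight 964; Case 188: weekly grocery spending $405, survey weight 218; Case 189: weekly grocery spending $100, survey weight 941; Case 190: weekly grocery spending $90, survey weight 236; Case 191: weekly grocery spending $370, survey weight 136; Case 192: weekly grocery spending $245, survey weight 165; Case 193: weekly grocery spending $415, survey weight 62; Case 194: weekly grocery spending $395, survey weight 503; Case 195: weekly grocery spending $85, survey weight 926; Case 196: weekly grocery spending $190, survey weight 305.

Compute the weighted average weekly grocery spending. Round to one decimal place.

Weighted sum = 310×964 + 405×218 + 100×941 + 90×236 + 370×136 + 245×165 + 415×62 + 395×503 + 85×926 + 190×305
  = 298840 + 88290 + 94100 + 21240 + 50320 + 40425 + 25730 + 198685 + 78710 + 57950 = 954290
Sum of weights = 4456
Weighted mean = 954290 / 4456 = 214.15844

214.2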